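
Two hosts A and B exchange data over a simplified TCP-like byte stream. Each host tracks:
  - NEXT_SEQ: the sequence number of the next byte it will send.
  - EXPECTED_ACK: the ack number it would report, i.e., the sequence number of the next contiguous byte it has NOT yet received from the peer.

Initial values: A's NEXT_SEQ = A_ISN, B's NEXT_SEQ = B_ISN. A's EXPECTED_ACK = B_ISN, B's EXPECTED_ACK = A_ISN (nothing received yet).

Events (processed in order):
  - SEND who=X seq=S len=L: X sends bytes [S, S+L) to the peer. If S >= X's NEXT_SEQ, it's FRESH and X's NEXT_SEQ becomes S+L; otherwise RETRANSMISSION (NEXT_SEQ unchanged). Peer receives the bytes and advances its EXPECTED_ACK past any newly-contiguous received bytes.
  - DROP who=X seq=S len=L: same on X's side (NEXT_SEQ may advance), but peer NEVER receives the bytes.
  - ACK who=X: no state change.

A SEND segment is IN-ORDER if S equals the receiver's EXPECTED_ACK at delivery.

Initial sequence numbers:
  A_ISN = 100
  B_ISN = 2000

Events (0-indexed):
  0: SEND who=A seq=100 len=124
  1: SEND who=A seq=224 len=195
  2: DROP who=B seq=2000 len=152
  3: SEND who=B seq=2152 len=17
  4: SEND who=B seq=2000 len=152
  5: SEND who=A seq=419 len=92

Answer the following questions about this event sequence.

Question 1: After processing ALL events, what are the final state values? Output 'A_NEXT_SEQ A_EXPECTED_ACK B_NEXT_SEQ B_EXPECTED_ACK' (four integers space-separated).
Answer: 511 2169 2169 511

Derivation:
After event 0: A_seq=224 A_ack=2000 B_seq=2000 B_ack=224
After event 1: A_seq=419 A_ack=2000 B_seq=2000 B_ack=419
After event 2: A_seq=419 A_ack=2000 B_seq=2152 B_ack=419
After event 3: A_seq=419 A_ack=2000 B_seq=2169 B_ack=419
After event 4: A_seq=419 A_ack=2169 B_seq=2169 B_ack=419
After event 5: A_seq=511 A_ack=2169 B_seq=2169 B_ack=511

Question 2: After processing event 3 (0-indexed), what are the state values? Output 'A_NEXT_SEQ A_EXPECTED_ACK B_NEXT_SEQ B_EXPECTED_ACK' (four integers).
After event 0: A_seq=224 A_ack=2000 B_seq=2000 B_ack=224
After event 1: A_seq=419 A_ack=2000 B_seq=2000 B_ack=419
After event 2: A_seq=419 A_ack=2000 B_seq=2152 B_ack=419
After event 3: A_seq=419 A_ack=2000 B_seq=2169 B_ack=419

419 2000 2169 419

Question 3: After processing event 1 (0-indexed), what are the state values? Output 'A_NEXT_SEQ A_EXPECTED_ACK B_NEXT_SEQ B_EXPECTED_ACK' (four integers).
After event 0: A_seq=224 A_ack=2000 B_seq=2000 B_ack=224
After event 1: A_seq=419 A_ack=2000 B_seq=2000 B_ack=419

419 2000 2000 419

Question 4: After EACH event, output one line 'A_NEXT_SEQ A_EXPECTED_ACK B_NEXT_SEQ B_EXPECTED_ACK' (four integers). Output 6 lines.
224 2000 2000 224
419 2000 2000 419
419 2000 2152 419
419 2000 2169 419
419 2169 2169 419
511 2169 2169 511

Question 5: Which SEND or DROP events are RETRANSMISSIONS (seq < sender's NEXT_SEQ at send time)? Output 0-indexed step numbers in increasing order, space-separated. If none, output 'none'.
Step 0: SEND seq=100 -> fresh
Step 1: SEND seq=224 -> fresh
Step 2: DROP seq=2000 -> fresh
Step 3: SEND seq=2152 -> fresh
Step 4: SEND seq=2000 -> retransmit
Step 5: SEND seq=419 -> fresh

Answer: 4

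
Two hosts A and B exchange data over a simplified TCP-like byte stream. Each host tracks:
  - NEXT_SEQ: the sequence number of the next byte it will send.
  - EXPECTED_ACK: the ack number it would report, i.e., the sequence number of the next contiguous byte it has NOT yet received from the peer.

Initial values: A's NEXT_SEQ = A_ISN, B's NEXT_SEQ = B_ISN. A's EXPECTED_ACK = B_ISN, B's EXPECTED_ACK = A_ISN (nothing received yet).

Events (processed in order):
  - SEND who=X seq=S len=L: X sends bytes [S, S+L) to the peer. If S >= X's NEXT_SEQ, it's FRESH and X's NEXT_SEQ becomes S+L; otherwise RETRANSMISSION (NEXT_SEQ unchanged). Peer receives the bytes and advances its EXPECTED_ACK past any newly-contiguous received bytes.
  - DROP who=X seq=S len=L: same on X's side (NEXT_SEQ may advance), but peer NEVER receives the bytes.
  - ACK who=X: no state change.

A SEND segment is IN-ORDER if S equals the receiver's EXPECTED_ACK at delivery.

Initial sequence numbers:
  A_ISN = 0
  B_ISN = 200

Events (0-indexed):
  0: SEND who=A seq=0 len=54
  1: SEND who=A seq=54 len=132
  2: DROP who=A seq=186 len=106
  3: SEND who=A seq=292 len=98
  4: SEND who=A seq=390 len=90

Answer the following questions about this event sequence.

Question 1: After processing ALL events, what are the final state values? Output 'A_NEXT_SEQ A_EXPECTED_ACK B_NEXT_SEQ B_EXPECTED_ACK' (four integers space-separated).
Answer: 480 200 200 186

Derivation:
After event 0: A_seq=54 A_ack=200 B_seq=200 B_ack=54
After event 1: A_seq=186 A_ack=200 B_seq=200 B_ack=186
After event 2: A_seq=292 A_ack=200 B_seq=200 B_ack=186
After event 3: A_seq=390 A_ack=200 B_seq=200 B_ack=186
After event 4: A_seq=480 A_ack=200 B_seq=200 B_ack=186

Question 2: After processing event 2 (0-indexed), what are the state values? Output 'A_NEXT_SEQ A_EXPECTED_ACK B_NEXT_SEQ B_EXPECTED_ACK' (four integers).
After event 0: A_seq=54 A_ack=200 B_seq=200 B_ack=54
After event 1: A_seq=186 A_ack=200 B_seq=200 B_ack=186
After event 2: A_seq=292 A_ack=200 B_seq=200 B_ack=186

292 200 200 186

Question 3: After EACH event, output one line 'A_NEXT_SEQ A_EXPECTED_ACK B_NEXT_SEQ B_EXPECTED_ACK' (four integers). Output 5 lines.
54 200 200 54
186 200 200 186
292 200 200 186
390 200 200 186
480 200 200 186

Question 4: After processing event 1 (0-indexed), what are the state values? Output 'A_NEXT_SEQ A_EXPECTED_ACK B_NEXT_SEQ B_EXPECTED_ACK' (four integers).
After event 0: A_seq=54 A_ack=200 B_seq=200 B_ack=54
After event 1: A_seq=186 A_ack=200 B_seq=200 B_ack=186

186 200 200 186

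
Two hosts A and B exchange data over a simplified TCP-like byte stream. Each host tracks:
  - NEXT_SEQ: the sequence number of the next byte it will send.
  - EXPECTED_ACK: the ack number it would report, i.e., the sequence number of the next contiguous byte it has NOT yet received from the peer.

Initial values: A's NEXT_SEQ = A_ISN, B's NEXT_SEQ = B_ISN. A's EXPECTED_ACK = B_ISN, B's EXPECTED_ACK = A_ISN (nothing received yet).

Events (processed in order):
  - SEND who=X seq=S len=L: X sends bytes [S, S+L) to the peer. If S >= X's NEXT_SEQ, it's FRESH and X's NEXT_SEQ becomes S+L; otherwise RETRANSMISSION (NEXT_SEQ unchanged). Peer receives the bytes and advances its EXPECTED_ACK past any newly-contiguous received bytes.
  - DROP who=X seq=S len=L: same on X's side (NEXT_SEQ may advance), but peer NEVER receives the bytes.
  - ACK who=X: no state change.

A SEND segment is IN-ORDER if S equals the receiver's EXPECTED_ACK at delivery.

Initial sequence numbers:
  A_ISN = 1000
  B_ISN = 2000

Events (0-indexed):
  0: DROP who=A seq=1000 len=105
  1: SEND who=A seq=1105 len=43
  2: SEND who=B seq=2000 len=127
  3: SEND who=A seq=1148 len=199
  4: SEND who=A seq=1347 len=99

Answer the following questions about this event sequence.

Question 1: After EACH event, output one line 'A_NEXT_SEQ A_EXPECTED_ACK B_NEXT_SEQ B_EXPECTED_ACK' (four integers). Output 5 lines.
1105 2000 2000 1000
1148 2000 2000 1000
1148 2127 2127 1000
1347 2127 2127 1000
1446 2127 2127 1000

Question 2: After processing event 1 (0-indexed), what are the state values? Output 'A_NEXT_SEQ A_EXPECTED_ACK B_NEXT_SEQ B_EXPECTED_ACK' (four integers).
After event 0: A_seq=1105 A_ack=2000 B_seq=2000 B_ack=1000
After event 1: A_seq=1148 A_ack=2000 B_seq=2000 B_ack=1000

1148 2000 2000 1000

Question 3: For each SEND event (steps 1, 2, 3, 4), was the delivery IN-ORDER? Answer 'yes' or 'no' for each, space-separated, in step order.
Step 1: SEND seq=1105 -> out-of-order
Step 2: SEND seq=2000 -> in-order
Step 3: SEND seq=1148 -> out-of-order
Step 4: SEND seq=1347 -> out-of-order

Answer: no yes no no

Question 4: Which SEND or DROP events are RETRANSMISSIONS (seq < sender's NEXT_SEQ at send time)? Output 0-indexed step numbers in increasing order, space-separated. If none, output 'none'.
Step 0: DROP seq=1000 -> fresh
Step 1: SEND seq=1105 -> fresh
Step 2: SEND seq=2000 -> fresh
Step 3: SEND seq=1148 -> fresh
Step 4: SEND seq=1347 -> fresh

Answer: none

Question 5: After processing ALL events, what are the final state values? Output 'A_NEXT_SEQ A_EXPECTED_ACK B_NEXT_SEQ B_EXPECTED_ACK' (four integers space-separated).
Answer: 1446 2127 2127 1000

Derivation:
After event 0: A_seq=1105 A_ack=2000 B_seq=2000 B_ack=1000
After event 1: A_seq=1148 A_ack=2000 B_seq=2000 B_ack=1000
After event 2: A_seq=1148 A_ack=2127 B_seq=2127 B_ack=1000
After event 3: A_seq=1347 A_ack=2127 B_seq=2127 B_ack=1000
After event 4: A_seq=1446 A_ack=2127 B_seq=2127 B_ack=1000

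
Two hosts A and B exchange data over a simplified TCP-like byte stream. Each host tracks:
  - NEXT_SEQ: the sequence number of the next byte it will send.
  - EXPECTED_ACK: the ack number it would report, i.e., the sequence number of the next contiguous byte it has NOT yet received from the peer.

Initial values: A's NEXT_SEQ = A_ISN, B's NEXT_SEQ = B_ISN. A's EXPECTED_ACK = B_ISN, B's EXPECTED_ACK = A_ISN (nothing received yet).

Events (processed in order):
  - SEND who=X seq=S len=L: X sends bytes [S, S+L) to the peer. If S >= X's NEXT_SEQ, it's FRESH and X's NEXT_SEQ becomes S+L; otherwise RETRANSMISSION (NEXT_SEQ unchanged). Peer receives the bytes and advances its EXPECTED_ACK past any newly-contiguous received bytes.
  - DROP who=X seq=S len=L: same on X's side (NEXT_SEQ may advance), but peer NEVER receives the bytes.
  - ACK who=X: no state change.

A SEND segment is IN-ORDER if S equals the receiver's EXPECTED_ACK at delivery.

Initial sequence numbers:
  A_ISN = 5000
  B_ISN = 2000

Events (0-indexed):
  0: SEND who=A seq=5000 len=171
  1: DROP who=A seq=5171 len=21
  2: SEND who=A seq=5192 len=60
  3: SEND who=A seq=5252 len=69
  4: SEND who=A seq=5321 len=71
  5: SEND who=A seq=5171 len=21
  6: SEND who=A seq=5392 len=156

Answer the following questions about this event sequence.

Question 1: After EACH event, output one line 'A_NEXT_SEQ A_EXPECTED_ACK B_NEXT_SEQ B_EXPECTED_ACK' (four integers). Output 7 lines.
5171 2000 2000 5171
5192 2000 2000 5171
5252 2000 2000 5171
5321 2000 2000 5171
5392 2000 2000 5171
5392 2000 2000 5392
5548 2000 2000 5548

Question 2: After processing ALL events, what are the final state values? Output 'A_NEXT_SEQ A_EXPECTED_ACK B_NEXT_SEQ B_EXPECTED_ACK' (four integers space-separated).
After event 0: A_seq=5171 A_ack=2000 B_seq=2000 B_ack=5171
After event 1: A_seq=5192 A_ack=2000 B_seq=2000 B_ack=5171
After event 2: A_seq=5252 A_ack=2000 B_seq=2000 B_ack=5171
After event 3: A_seq=5321 A_ack=2000 B_seq=2000 B_ack=5171
After event 4: A_seq=5392 A_ack=2000 B_seq=2000 B_ack=5171
After event 5: A_seq=5392 A_ack=2000 B_seq=2000 B_ack=5392
After event 6: A_seq=5548 A_ack=2000 B_seq=2000 B_ack=5548

Answer: 5548 2000 2000 5548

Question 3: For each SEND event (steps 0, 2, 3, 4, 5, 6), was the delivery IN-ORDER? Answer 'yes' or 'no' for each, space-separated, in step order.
Step 0: SEND seq=5000 -> in-order
Step 2: SEND seq=5192 -> out-of-order
Step 3: SEND seq=5252 -> out-of-order
Step 4: SEND seq=5321 -> out-of-order
Step 5: SEND seq=5171 -> in-order
Step 6: SEND seq=5392 -> in-order

Answer: yes no no no yes yes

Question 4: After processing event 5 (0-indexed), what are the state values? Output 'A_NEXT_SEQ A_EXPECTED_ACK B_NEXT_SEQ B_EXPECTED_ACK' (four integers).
After event 0: A_seq=5171 A_ack=2000 B_seq=2000 B_ack=5171
After event 1: A_seq=5192 A_ack=2000 B_seq=2000 B_ack=5171
After event 2: A_seq=5252 A_ack=2000 B_seq=2000 B_ack=5171
After event 3: A_seq=5321 A_ack=2000 B_seq=2000 B_ack=5171
After event 4: A_seq=5392 A_ack=2000 B_seq=2000 B_ack=5171
After event 5: A_seq=5392 A_ack=2000 B_seq=2000 B_ack=5392

5392 2000 2000 5392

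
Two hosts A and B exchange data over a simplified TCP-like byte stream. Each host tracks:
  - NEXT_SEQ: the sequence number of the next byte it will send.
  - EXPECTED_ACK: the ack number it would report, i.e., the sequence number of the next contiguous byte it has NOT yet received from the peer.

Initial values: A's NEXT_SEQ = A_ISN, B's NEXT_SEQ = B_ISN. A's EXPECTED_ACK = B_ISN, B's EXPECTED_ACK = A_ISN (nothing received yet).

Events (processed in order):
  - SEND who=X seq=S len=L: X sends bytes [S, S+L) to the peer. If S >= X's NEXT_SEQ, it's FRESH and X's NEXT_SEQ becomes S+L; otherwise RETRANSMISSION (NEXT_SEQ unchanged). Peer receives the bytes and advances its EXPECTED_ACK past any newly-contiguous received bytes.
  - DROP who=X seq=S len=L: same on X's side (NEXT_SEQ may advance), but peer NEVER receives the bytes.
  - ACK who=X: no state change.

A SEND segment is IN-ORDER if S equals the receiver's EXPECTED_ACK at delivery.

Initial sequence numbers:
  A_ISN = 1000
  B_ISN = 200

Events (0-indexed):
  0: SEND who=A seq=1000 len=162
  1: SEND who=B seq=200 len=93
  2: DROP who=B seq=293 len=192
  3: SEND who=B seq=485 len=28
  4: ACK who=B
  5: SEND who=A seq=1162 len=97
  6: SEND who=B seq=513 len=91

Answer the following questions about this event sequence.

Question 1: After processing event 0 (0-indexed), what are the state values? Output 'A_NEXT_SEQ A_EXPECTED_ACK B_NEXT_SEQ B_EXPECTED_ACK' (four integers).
After event 0: A_seq=1162 A_ack=200 B_seq=200 B_ack=1162

1162 200 200 1162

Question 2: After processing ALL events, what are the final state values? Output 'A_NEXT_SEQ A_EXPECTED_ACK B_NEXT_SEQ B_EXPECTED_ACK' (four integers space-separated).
Answer: 1259 293 604 1259

Derivation:
After event 0: A_seq=1162 A_ack=200 B_seq=200 B_ack=1162
After event 1: A_seq=1162 A_ack=293 B_seq=293 B_ack=1162
After event 2: A_seq=1162 A_ack=293 B_seq=485 B_ack=1162
After event 3: A_seq=1162 A_ack=293 B_seq=513 B_ack=1162
After event 4: A_seq=1162 A_ack=293 B_seq=513 B_ack=1162
After event 5: A_seq=1259 A_ack=293 B_seq=513 B_ack=1259
After event 6: A_seq=1259 A_ack=293 B_seq=604 B_ack=1259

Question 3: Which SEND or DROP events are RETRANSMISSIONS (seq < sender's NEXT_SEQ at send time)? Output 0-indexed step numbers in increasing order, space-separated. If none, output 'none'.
Answer: none

Derivation:
Step 0: SEND seq=1000 -> fresh
Step 1: SEND seq=200 -> fresh
Step 2: DROP seq=293 -> fresh
Step 3: SEND seq=485 -> fresh
Step 5: SEND seq=1162 -> fresh
Step 6: SEND seq=513 -> fresh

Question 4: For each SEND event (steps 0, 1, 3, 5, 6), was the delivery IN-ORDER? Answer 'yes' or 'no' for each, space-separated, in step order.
Answer: yes yes no yes no

Derivation:
Step 0: SEND seq=1000 -> in-order
Step 1: SEND seq=200 -> in-order
Step 3: SEND seq=485 -> out-of-order
Step 5: SEND seq=1162 -> in-order
Step 6: SEND seq=513 -> out-of-order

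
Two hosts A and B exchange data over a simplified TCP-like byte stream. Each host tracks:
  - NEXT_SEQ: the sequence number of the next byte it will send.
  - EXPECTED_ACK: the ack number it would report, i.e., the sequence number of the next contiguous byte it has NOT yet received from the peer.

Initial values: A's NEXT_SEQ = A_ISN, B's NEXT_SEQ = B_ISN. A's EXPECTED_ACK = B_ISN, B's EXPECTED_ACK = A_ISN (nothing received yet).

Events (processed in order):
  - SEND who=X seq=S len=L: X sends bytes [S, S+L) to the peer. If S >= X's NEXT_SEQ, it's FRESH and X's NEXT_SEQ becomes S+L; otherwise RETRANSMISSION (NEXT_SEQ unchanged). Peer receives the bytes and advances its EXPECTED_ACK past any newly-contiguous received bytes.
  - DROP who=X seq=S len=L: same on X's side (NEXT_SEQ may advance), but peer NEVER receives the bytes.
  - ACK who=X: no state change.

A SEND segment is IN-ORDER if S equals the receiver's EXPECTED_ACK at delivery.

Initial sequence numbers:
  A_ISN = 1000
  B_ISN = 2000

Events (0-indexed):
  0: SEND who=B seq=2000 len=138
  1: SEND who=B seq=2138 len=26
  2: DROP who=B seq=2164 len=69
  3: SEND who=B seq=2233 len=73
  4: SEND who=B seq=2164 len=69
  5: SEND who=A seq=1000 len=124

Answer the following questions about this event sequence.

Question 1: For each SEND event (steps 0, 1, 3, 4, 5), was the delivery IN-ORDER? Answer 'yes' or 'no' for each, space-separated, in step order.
Answer: yes yes no yes yes

Derivation:
Step 0: SEND seq=2000 -> in-order
Step 1: SEND seq=2138 -> in-order
Step 3: SEND seq=2233 -> out-of-order
Step 4: SEND seq=2164 -> in-order
Step 5: SEND seq=1000 -> in-order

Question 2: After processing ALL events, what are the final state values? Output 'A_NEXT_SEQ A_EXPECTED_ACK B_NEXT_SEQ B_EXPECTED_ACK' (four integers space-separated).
After event 0: A_seq=1000 A_ack=2138 B_seq=2138 B_ack=1000
After event 1: A_seq=1000 A_ack=2164 B_seq=2164 B_ack=1000
After event 2: A_seq=1000 A_ack=2164 B_seq=2233 B_ack=1000
After event 3: A_seq=1000 A_ack=2164 B_seq=2306 B_ack=1000
After event 4: A_seq=1000 A_ack=2306 B_seq=2306 B_ack=1000
After event 5: A_seq=1124 A_ack=2306 B_seq=2306 B_ack=1124

Answer: 1124 2306 2306 1124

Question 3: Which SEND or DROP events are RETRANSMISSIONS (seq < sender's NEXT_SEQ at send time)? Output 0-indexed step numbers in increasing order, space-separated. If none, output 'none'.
Step 0: SEND seq=2000 -> fresh
Step 1: SEND seq=2138 -> fresh
Step 2: DROP seq=2164 -> fresh
Step 3: SEND seq=2233 -> fresh
Step 4: SEND seq=2164 -> retransmit
Step 5: SEND seq=1000 -> fresh

Answer: 4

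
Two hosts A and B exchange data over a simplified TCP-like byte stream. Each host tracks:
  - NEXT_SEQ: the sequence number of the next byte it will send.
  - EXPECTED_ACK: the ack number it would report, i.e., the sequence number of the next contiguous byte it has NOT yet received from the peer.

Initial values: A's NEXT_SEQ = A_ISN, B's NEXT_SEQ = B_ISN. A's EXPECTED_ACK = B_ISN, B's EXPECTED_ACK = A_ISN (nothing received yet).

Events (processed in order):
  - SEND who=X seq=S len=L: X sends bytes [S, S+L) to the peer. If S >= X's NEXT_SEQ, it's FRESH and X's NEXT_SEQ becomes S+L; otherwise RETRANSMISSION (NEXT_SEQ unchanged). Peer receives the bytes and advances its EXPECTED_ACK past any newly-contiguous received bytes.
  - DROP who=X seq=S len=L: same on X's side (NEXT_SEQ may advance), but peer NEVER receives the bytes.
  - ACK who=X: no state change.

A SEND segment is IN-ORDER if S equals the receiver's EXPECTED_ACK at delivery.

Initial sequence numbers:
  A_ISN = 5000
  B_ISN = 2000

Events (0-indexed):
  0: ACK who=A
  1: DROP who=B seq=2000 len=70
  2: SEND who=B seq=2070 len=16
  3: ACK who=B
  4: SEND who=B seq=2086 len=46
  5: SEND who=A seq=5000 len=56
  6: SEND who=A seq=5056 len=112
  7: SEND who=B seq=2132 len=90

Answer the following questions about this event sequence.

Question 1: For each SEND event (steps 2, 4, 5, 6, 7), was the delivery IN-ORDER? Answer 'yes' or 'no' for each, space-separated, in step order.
Step 2: SEND seq=2070 -> out-of-order
Step 4: SEND seq=2086 -> out-of-order
Step 5: SEND seq=5000 -> in-order
Step 6: SEND seq=5056 -> in-order
Step 7: SEND seq=2132 -> out-of-order

Answer: no no yes yes no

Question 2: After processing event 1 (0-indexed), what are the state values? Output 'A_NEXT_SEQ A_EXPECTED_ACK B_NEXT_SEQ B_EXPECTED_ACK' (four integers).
After event 0: A_seq=5000 A_ack=2000 B_seq=2000 B_ack=5000
After event 1: A_seq=5000 A_ack=2000 B_seq=2070 B_ack=5000

5000 2000 2070 5000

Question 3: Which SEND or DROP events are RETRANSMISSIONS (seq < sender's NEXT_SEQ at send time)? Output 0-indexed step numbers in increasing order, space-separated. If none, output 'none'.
Step 1: DROP seq=2000 -> fresh
Step 2: SEND seq=2070 -> fresh
Step 4: SEND seq=2086 -> fresh
Step 5: SEND seq=5000 -> fresh
Step 6: SEND seq=5056 -> fresh
Step 7: SEND seq=2132 -> fresh

Answer: none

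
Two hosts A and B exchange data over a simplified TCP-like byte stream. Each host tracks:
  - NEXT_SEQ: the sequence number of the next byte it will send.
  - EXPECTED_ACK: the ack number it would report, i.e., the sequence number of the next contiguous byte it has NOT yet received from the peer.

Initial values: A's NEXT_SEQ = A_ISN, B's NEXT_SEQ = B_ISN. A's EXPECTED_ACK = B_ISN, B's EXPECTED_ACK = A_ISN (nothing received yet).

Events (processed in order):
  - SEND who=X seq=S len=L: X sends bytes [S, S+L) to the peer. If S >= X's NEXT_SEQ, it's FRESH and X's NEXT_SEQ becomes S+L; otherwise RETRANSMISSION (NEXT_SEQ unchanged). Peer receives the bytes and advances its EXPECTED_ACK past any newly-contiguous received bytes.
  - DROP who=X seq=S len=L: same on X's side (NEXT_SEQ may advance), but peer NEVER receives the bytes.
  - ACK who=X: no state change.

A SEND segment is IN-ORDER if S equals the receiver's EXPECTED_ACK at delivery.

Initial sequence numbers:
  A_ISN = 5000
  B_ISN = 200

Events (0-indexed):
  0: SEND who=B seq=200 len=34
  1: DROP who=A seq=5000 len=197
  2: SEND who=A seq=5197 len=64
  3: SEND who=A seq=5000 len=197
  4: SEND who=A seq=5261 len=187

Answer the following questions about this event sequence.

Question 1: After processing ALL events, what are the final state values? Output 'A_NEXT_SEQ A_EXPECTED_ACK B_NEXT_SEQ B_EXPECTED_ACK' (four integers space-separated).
Answer: 5448 234 234 5448

Derivation:
After event 0: A_seq=5000 A_ack=234 B_seq=234 B_ack=5000
After event 1: A_seq=5197 A_ack=234 B_seq=234 B_ack=5000
After event 2: A_seq=5261 A_ack=234 B_seq=234 B_ack=5000
After event 3: A_seq=5261 A_ack=234 B_seq=234 B_ack=5261
After event 4: A_seq=5448 A_ack=234 B_seq=234 B_ack=5448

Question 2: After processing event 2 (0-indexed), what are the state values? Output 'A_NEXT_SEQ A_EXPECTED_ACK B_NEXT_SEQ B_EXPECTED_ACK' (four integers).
After event 0: A_seq=5000 A_ack=234 B_seq=234 B_ack=5000
After event 1: A_seq=5197 A_ack=234 B_seq=234 B_ack=5000
After event 2: A_seq=5261 A_ack=234 B_seq=234 B_ack=5000

5261 234 234 5000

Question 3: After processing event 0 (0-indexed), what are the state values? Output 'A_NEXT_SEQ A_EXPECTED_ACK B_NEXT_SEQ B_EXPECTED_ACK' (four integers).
After event 0: A_seq=5000 A_ack=234 B_seq=234 B_ack=5000

5000 234 234 5000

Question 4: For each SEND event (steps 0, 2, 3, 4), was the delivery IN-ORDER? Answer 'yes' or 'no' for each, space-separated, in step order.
Answer: yes no yes yes

Derivation:
Step 0: SEND seq=200 -> in-order
Step 2: SEND seq=5197 -> out-of-order
Step 3: SEND seq=5000 -> in-order
Step 4: SEND seq=5261 -> in-order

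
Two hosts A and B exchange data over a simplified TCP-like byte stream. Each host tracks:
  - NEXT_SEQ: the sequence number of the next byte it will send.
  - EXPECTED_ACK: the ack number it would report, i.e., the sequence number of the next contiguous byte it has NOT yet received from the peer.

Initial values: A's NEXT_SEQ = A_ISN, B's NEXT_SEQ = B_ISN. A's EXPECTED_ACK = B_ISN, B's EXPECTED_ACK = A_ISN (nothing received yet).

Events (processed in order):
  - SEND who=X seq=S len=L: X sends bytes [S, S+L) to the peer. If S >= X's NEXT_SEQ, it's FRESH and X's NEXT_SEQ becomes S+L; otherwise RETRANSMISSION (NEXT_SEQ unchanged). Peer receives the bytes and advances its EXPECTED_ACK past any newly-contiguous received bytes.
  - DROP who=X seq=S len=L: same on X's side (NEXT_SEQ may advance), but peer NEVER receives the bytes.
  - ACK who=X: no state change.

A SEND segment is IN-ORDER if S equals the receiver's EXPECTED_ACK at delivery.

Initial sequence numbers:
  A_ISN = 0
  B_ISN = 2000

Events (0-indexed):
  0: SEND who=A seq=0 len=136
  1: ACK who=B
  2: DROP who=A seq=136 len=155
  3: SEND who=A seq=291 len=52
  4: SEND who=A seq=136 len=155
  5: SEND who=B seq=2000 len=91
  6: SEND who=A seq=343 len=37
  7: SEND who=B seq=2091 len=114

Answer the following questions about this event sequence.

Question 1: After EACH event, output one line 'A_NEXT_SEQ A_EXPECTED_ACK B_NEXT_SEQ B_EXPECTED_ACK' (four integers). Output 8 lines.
136 2000 2000 136
136 2000 2000 136
291 2000 2000 136
343 2000 2000 136
343 2000 2000 343
343 2091 2091 343
380 2091 2091 380
380 2205 2205 380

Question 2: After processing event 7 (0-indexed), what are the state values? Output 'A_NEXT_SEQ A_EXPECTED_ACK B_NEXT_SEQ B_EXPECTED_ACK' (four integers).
After event 0: A_seq=136 A_ack=2000 B_seq=2000 B_ack=136
After event 1: A_seq=136 A_ack=2000 B_seq=2000 B_ack=136
After event 2: A_seq=291 A_ack=2000 B_seq=2000 B_ack=136
After event 3: A_seq=343 A_ack=2000 B_seq=2000 B_ack=136
After event 4: A_seq=343 A_ack=2000 B_seq=2000 B_ack=343
After event 5: A_seq=343 A_ack=2091 B_seq=2091 B_ack=343
After event 6: A_seq=380 A_ack=2091 B_seq=2091 B_ack=380
After event 7: A_seq=380 A_ack=2205 B_seq=2205 B_ack=380

380 2205 2205 380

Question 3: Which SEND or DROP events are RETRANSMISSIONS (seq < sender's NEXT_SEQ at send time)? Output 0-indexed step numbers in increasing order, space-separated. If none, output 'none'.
Answer: 4

Derivation:
Step 0: SEND seq=0 -> fresh
Step 2: DROP seq=136 -> fresh
Step 3: SEND seq=291 -> fresh
Step 4: SEND seq=136 -> retransmit
Step 5: SEND seq=2000 -> fresh
Step 6: SEND seq=343 -> fresh
Step 7: SEND seq=2091 -> fresh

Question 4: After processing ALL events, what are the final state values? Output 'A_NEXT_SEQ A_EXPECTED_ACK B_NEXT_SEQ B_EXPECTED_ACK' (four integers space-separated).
Answer: 380 2205 2205 380

Derivation:
After event 0: A_seq=136 A_ack=2000 B_seq=2000 B_ack=136
After event 1: A_seq=136 A_ack=2000 B_seq=2000 B_ack=136
After event 2: A_seq=291 A_ack=2000 B_seq=2000 B_ack=136
After event 3: A_seq=343 A_ack=2000 B_seq=2000 B_ack=136
After event 4: A_seq=343 A_ack=2000 B_seq=2000 B_ack=343
After event 5: A_seq=343 A_ack=2091 B_seq=2091 B_ack=343
After event 6: A_seq=380 A_ack=2091 B_seq=2091 B_ack=380
After event 7: A_seq=380 A_ack=2205 B_seq=2205 B_ack=380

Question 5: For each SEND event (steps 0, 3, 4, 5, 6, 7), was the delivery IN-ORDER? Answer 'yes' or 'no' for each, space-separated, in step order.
Answer: yes no yes yes yes yes

Derivation:
Step 0: SEND seq=0 -> in-order
Step 3: SEND seq=291 -> out-of-order
Step 4: SEND seq=136 -> in-order
Step 5: SEND seq=2000 -> in-order
Step 6: SEND seq=343 -> in-order
Step 7: SEND seq=2091 -> in-order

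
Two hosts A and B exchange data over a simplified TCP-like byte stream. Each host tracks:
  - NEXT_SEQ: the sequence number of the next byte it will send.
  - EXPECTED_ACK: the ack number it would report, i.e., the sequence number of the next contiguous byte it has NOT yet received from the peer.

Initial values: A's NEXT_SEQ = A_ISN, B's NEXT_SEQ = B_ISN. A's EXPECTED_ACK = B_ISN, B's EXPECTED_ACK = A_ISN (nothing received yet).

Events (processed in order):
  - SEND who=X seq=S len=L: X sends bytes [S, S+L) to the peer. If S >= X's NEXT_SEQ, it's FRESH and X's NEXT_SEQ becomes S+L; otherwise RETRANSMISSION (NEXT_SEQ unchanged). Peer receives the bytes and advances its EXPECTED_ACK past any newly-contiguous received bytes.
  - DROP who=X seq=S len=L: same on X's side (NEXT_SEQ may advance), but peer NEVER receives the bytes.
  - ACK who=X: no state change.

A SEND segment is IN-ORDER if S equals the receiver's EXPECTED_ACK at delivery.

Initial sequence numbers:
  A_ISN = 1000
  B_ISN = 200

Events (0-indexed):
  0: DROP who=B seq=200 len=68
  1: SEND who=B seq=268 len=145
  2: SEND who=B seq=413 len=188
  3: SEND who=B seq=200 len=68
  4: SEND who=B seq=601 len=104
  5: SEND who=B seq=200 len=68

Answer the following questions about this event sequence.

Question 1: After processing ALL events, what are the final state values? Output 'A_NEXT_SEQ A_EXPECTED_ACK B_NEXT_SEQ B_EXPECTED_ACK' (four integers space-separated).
Answer: 1000 705 705 1000

Derivation:
After event 0: A_seq=1000 A_ack=200 B_seq=268 B_ack=1000
After event 1: A_seq=1000 A_ack=200 B_seq=413 B_ack=1000
After event 2: A_seq=1000 A_ack=200 B_seq=601 B_ack=1000
After event 3: A_seq=1000 A_ack=601 B_seq=601 B_ack=1000
After event 4: A_seq=1000 A_ack=705 B_seq=705 B_ack=1000
After event 5: A_seq=1000 A_ack=705 B_seq=705 B_ack=1000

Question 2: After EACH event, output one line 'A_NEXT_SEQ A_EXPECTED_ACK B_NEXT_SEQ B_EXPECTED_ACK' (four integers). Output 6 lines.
1000 200 268 1000
1000 200 413 1000
1000 200 601 1000
1000 601 601 1000
1000 705 705 1000
1000 705 705 1000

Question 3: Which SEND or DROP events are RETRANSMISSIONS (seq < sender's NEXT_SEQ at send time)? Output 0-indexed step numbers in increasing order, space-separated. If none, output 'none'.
Answer: 3 5

Derivation:
Step 0: DROP seq=200 -> fresh
Step 1: SEND seq=268 -> fresh
Step 2: SEND seq=413 -> fresh
Step 3: SEND seq=200 -> retransmit
Step 4: SEND seq=601 -> fresh
Step 5: SEND seq=200 -> retransmit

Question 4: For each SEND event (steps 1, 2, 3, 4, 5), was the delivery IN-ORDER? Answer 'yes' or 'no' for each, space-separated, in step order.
Step 1: SEND seq=268 -> out-of-order
Step 2: SEND seq=413 -> out-of-order
Step 3: SEND seq=200 -> in-order
Step 4: SEND seq=601 -> in-order
Step 5: SEND seq=200 -> out-of-order

Answer: no no yes yes no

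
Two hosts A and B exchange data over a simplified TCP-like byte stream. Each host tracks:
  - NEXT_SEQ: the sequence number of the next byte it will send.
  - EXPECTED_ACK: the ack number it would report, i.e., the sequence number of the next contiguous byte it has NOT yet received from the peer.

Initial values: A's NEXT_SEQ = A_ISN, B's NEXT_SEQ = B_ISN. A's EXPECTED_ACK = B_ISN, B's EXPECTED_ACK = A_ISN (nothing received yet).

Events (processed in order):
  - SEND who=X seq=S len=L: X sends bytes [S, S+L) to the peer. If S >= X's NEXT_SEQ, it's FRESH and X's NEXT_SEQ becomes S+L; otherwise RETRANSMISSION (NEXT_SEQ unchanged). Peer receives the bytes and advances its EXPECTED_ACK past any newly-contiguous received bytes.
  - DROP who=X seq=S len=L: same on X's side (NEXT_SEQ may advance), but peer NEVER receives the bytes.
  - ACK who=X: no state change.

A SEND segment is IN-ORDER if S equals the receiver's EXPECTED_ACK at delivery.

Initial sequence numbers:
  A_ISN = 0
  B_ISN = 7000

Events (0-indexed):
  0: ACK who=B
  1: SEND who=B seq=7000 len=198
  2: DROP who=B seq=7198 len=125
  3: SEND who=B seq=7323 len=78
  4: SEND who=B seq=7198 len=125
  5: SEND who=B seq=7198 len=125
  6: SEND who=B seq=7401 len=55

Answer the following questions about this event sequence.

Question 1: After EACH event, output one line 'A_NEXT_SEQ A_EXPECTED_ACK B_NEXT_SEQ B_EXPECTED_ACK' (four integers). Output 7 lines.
0 7000 7000 0
0 7198 7198 0
0 7198 7323 0
0 7198 7401 0
0 7401 7401 0
0 7401 7401 0
0 7456 7456 0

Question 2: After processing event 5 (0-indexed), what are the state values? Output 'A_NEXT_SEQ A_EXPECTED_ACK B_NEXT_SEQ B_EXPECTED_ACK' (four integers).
After event 0: A_seq=0 A_ack=7000 B_seq=7000 B_ack=0
After event 1: A_seq=0 A_ack=7198 B_seq=7198 B_ack=0
After event 2: A_seq=0 A_ack=7198 B_seq=7323 B_ack=0
After event 3: A_seq=0 A_ack=7198 B_seq=7401 B_ack=0
After event 4: A_seq=0 A_ack=7401 B_seq=7401 B_ack=0
After event 5: A_seq=0 A_ack=7401 B_seq=7401 B_ack=0

0 7401 7401 0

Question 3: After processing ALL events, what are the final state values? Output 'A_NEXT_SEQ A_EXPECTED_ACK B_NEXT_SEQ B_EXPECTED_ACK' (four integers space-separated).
After event 0: A_seq=0 A_ack=7000 B_seq=7000 B_ack=0
After event 1: A_seq=0 A_ack=7198 B_seq=7198 B_ack=0
After event 2: A_seq=0 A_ack=7198 B_seq=7323 B_ack=0
After event 3: A_seq=0 A_ack=7198 B_seq=7401 B_ack=0
After event 4: A_seq=0 A_ack=7401 B_seq=7401 B_ack=0
After event 5: A_seq=0 A_ack=7401 B_seq=7401 B_ack=0
After event 6: A_seq=0 A_ack=7456 B_seq=7456 B_ack=0

Answer: 0 7456 7456 0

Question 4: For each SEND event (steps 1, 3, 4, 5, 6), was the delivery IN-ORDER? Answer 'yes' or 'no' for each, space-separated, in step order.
Step 1: SEND seq=7000 -> in-order
Step 3: SEND seq=7323 -> out-of-order
Step 4: SEND seq=7198 -> in-order
Step 5: SEND seq=7198 -> out-of-order
Step 6: SEND seq=7401 -> in-order

Answer: yes no yes no yes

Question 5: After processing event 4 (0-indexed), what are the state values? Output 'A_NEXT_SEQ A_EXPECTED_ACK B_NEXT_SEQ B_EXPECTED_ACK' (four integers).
After event 0: A_seq=0 A_ack=7000 B_seq=7000 B_ack=0
After event 1: A_seq=0 A_ack=7198 B_seq=7198 B_ack=0
After event 2: A_seq=0 A_ack=7198 B_seq=7323 B_ack=0
After event 3: A_seq=0 A_ack=7198 B_seq=7401 B_ack=0
After event 4: A_seq=0 A_ack=7401 B_seq=7401 B_ack=0

0 7401 7401 0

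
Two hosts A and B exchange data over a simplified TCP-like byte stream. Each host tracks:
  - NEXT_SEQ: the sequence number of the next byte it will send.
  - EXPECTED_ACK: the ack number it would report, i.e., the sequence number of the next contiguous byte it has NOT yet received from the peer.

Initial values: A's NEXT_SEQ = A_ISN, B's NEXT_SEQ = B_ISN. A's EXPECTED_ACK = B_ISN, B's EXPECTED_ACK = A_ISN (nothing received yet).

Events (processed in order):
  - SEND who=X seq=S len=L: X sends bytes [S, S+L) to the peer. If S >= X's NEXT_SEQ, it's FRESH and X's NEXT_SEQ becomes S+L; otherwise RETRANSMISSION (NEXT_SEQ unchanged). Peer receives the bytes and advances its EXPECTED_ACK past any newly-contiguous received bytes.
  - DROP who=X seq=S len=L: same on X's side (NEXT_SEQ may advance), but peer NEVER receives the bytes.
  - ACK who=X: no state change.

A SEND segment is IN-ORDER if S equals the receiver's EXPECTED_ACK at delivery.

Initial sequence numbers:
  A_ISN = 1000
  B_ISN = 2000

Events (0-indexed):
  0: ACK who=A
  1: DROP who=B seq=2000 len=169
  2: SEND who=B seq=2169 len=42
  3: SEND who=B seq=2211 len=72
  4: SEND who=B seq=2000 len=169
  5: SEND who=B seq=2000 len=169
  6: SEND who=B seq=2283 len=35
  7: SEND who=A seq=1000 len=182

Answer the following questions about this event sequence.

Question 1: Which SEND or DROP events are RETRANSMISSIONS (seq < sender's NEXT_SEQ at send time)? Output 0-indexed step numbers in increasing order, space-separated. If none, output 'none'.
Step 1: DROP seq=2000 -> fresh
Step 2: SEND seq=2169 -> fresh
Step 3: SEND seq=2211 -> fresh
Step 4: SEND seq=2000 -> retransmit
Step 5: SEND seq=2000 -> retransmit
Step 6: SEND seq=2283 -> fresh
Step 7: SEND seq=1000 -> fresh

Answer: 4 5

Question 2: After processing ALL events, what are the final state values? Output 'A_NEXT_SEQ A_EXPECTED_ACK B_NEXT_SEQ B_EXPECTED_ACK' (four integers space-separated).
Answer: 1182 2318 2318 1182

Derivation:
After event 0: A_seq=1000 A_ack=2000 B_seq=2000 B_ack=1000
After event 1: A_seq=1000 A_ack=2000 B_seq=2169 B_ack=1000
After event 2: A_seq=1000 A_ack=2000 B_seq=2211 B_ack=1000
After event 3: A_seq=1000 A_ack=2000 B_seq=2283 B_ack=1000
After event 4: A_seq=1000 A_ack=2283 B_seq=2283 B_ack=1000
After event 5: A_seq=1000 A_ack=2283 B_seq=2283 B_ack=1000
After event 6: A_seq=1000 A_ack=2318 B_seq=2318 B_ack=1000
After event 7: A_seq=1182 A_ack=2318 B_seq=2318 B_ack=1182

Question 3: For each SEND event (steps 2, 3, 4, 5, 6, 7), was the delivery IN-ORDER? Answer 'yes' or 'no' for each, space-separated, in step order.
Answer: no no yes no yes yes

Derivation:
Step 2: SEND seq=2169 -> out-of-order
Step 3: SEND seq=2211 -> out-of-order
Step 4: SEND seq=2000 -> in-order
Step 5: SEND seq=2000 -> out-of-order
Step 6: SEND seq=2283 -> in-order
Step 7: SEND seq=1000 -> in-order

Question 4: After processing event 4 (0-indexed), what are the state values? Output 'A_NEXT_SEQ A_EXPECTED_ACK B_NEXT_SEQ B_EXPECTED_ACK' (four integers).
After event 0: A_seq=1000 A_ack=2000 B_seq=2000 B_ack=1000
After event 1: A_seq=1000 A_ack=2000 B_seq=2169 B_ack=1000
After event 2: A_seq=1000 A_ack=2000 B_seq=2211 B_ack=1000
After event 3: A_seq=1000 A_ack=2000 B_seq=2283 B_ack=1000
After event 4: A_seq=1000 A_ack=2283 B_seq=2283 B_ack=1000

1000 2283 2283 1000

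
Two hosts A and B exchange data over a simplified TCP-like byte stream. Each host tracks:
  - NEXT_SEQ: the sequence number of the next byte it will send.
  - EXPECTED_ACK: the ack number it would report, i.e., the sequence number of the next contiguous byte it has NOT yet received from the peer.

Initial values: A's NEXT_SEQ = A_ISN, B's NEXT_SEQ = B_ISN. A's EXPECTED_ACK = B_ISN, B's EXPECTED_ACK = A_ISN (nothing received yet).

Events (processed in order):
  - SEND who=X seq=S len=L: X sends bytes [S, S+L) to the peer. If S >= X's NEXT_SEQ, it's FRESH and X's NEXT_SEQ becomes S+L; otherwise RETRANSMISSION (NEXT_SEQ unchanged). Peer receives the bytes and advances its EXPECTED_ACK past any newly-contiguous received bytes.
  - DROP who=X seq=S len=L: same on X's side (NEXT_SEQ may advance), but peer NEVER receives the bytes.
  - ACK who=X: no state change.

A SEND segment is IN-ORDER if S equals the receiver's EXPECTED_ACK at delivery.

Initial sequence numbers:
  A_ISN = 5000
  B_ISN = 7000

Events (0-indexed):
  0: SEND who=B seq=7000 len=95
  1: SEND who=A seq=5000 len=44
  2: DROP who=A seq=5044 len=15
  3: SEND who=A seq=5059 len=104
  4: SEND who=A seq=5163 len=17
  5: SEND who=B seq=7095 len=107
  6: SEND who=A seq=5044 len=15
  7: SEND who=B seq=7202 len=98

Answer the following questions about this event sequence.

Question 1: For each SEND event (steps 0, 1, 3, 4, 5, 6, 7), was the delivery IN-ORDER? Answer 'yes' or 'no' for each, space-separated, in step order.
Answer: yes yes no no yes yes yes

Derivation:
Step 0: SEND seq=7000 -> in-order
Step 1: SEND seq=5000 -> in-order
Step 3: SEND seq=5059 -> out-of-order
Step 4: SEND seq=5163 -> out-of-order
Step 5: SEND seq=7095 -> in-order
Step 6: SEND seq=5044 -> in-order
Step 7: SEND seq=7202 -> in-order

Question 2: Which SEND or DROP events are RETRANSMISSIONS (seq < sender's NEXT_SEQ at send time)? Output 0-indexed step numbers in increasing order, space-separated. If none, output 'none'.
Answer: 6

Derivation:
Step 0: SEND seq=7000 -> fresh
Step 1: SEND seq=5000 -> fresh
Step 2: DROP seq=5044 -> fresh
Step 3: SEND seq=5059 -> fresh
Step 4: SEND seq=5163 -> fresh
Step 5: SEND seq=7095 -> fresh
Step 6: SEND seq=5044 -> retransmit
Step 7: SEND seq=7202 -> fresh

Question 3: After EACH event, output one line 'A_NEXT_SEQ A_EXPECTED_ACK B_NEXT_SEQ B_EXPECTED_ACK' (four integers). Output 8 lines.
5000 7095 7095 5000
5044 7095 7095 5044
5059 7095 7095 5044
5163 7095 7095 5044
5180 7095 7095 5044
5180 7202 7202 5044
5180 7202 7202 5180
5180 7300 7300 5180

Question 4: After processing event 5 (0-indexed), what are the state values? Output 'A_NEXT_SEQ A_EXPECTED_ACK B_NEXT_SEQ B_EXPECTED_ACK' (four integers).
After event 0: A_seq=5000 A_ack=7095 B_seq=7095 B_ack=5000
After event 1: A_seq=5044 A_ack=7095 B_seq=7095 B_ack=5044
After event 2: A_seq=5059 A_ack=7095 B_seq=7095 B_ack=5044
After event 3: A_seq=5163 A_ack=7095 B_seq=7095 B_ack=5044
After event 4: A_seq=5180 A_ack=7095 B_seq=7095 B_ack=5044
After event 5: A_seq=5180 A_ack=7202 B_seq=7202 B_ack=5044

5180 7202 7202 5044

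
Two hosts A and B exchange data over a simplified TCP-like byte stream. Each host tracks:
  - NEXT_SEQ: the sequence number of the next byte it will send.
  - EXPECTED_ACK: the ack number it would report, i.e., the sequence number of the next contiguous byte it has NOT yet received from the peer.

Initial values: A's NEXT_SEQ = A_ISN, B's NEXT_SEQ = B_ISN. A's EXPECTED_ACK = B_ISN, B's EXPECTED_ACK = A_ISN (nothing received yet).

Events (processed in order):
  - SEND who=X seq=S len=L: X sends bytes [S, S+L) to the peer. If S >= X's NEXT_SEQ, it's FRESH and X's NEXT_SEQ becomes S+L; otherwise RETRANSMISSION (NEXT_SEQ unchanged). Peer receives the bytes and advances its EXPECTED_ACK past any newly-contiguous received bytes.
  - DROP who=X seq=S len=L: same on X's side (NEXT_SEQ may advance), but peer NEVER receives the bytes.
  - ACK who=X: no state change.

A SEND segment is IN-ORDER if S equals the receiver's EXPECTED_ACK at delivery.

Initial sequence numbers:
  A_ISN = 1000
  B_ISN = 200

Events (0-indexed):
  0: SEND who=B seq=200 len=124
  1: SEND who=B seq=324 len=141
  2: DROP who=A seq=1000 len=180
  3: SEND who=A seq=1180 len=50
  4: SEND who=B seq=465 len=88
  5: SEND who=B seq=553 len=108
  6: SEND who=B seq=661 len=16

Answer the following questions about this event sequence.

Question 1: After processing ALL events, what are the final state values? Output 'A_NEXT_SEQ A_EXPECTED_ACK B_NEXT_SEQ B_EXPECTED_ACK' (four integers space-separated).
After event 0: A_seq=1000 A_ack=324 B_seq=324 B_ack=1000
After event 1: A_seq=1000 A_ack=465 B_seq=465 B_ack=1000
After event 2: A_seq=1180 A_ack=465 B_seq=465 B_ack=1000
After event 3: A_seq=1230 A_ack=465 B_seq=465 B_ack=1000
After event 4: A_seq=1230 A_ack=553 B_seq=553 B_ack=1000
After event 5: A_seq=1230 A_ack=661 B_seq=661 B_ack=1000
After event 6: A_seq=1230 A_ack=677 B_seq=677 B_ack=1000

Answer: 1230 677 677 1000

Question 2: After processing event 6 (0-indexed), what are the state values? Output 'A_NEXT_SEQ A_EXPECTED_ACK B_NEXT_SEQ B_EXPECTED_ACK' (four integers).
After event 0: A_seq=1000 A_ack=324 B_seq=324 B_ack=1000
After event 1: A_seq=1000 A_ack=465 B_seq=465 B_ack=1000
After event 2: A_seq=1180 A_ack=465 B_seq=465 B_ack=1000
After event 3: A_seq=1230 A_ack=465 B_seq=465 B_ack=1000
After event 4: A_seq=1230 A_ack=553 B_seq=553 B_ack=1000
After event 5: A_seq=1230 A_ack=661 B_seq=661 B_ack=1000
After event 6: A_seq=1230 A_ack=677 B_seq=677 B_ack=1000

1230 677 677 1000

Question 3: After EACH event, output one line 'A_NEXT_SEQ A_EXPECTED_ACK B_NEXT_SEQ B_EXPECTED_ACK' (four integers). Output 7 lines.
1000 324 324 1000
1000 465 465 1000
1180 465 465 1000
1230 465 465 1000
1230 553 553 1000
1230 661 661 1000
1230 677 677 1000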